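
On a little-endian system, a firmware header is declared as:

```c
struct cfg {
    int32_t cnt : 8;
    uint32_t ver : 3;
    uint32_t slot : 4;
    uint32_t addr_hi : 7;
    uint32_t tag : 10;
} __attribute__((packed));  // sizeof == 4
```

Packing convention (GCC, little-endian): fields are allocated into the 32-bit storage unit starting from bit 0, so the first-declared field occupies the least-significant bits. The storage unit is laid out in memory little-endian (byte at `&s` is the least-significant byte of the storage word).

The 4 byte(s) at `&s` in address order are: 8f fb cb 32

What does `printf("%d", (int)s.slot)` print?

15

[0]=0x8f [1]=0xfb [2]=0xcb [3]=0x32 (little-endian) → word 0x32cbfb8f
cnt:8 @ bit 0 → (0x32cbfb8f>>0)&0xff = 0x8f
ver:3 @ bit 8 → (0x32cbfb8f>>8)&0x7 = 0x3
slot:4 @ bit 11 → (0x32cbfb8f>>11)&0xf = 0xf  ←
addr_hi:7 @ bit 15 → (0x32cbfb8f>>15)&0x7f = 0x17
tag:10 @ bit 22 → (0x32cbfb8f>>22)&0x3ff = 0xcb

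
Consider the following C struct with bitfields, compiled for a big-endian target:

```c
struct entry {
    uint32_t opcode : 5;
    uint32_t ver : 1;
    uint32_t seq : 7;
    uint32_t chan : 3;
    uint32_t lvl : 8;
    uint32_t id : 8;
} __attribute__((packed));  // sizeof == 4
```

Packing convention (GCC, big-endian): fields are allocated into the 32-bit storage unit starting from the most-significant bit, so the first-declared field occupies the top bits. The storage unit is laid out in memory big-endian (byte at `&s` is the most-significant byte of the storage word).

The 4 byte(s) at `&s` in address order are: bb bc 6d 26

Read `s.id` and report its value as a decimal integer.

[0]=0xbb [1]=0xbc [2]=0x6d [3]=0x26 (big-endian) → word 0xbbbc6d26
opcode [27+:5] = (word>>27) & 0x1f = 23
ver [26+:1] = (word>>26) & 0x1 = 0
seq [19+:7] = (word>>19) & 0x7f = 119
chan [16+:3] = (word>>16) & 0x7 = 4
lvl [8+:8] = (word>>8) & 0xff = 109
id [0+:8] = (word>>0) & 0xff = 38  ←

38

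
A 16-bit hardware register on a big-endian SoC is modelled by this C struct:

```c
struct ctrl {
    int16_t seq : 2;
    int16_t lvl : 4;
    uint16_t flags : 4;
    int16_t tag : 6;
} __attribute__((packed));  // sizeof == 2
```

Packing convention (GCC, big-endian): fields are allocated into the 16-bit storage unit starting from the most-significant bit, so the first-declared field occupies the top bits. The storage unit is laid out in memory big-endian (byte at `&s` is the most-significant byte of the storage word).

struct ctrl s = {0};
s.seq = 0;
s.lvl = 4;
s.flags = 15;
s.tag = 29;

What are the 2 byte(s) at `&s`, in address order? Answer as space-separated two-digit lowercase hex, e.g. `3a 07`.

13 dd

seq:2 = 0 → 0x0 << 14 → word 0x0000
lvl:4 = 4 → 0x4 << 10 → word 0x1000
flags:4 = 15 → 0xf << 6 → word 0x13c0
tag:6 = 29 → 0x1d << 0 → word 0x13dd
word = 0x13dd → big-endian bytes:
  [0]=0x13  [1]=0xdd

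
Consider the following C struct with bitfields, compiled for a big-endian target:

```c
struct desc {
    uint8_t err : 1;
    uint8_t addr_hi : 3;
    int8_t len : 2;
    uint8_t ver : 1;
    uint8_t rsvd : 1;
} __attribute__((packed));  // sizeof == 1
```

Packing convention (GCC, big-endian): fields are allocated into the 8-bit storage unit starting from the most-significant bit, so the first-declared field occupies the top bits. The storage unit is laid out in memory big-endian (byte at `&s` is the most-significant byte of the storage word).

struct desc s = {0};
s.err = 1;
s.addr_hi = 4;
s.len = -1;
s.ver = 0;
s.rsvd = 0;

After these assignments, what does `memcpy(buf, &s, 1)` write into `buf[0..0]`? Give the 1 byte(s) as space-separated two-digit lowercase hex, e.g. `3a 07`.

err (1b) val=1 bits=0x1 at bit 7: 0x80
addr_hi (3b) val=4 bits=0x4 at bit 4: 0xc0
len (2b) val=-1 bits=0x3 at bit 2: 0xcc
ver (1b) val=0 bits=0x0 at bit 1: 0xcc
rsvd (1b) val=0 bits=0x0 at bit 0: 0xcc
word = 0xcc → big-endian bytes:
  [0]=0xcc

cc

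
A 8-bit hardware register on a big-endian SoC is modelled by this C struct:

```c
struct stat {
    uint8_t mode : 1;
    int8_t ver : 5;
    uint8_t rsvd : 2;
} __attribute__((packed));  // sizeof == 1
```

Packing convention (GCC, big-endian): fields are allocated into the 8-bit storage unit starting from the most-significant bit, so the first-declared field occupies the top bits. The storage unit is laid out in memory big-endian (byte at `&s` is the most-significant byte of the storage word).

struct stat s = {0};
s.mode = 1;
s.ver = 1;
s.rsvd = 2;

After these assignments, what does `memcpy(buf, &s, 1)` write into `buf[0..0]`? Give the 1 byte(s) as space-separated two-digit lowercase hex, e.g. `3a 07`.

86

mode:1 = 1 → 0x1 << 7 → word 0x80
ver:5 = 1 → 0x1 << 2 → word 0x84
rsvd:2 = 2 → 0x2 << 0 → word 0x86
word = 0x86 → big-endian bytes:
  [0]=0x86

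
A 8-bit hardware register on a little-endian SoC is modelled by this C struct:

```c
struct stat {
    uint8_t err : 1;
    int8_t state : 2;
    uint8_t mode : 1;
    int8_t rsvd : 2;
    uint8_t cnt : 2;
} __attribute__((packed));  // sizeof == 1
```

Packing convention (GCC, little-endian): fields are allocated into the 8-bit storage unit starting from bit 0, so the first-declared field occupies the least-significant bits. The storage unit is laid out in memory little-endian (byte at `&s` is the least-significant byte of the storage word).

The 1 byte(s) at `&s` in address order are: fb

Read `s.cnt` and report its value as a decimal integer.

[0]=0xfb (little-endian) → word 0xfb
err [0+:1] = (word>>0) & 0x1 = 1
state [1+:2] = (word>>1) & 0x3 = 1
mode [3+:1] = (word>>3) & 0x1 = 1
rsvd [4+:2] = (word>>4) & 0x3 = 3
cnt [6+:2] = (word>>6) & 0x3 = 3  ←

3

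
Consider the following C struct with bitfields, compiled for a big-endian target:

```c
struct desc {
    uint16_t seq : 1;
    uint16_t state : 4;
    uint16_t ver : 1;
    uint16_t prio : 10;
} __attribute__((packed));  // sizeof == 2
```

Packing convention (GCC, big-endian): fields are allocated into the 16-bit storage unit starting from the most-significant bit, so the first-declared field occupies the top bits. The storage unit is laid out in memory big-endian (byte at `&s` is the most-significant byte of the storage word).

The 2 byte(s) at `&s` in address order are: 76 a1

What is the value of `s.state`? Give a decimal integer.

[0]=0x76 [1]=0xa1 (big-endian) → word 0x76a1
seq:1 @ bit 15 → (0x76a1>>15)&0x1 = 0x0
state:4 @ bit 11 → (0x76a1>>11)&0xf = 0xe  ←
ver:1 @ bit 10 → (0x76a1>>10)&0x1 = 0x1
prio:10 @ bit 0 → (0x76a1>>0)&0x3ff = 0x2a1

14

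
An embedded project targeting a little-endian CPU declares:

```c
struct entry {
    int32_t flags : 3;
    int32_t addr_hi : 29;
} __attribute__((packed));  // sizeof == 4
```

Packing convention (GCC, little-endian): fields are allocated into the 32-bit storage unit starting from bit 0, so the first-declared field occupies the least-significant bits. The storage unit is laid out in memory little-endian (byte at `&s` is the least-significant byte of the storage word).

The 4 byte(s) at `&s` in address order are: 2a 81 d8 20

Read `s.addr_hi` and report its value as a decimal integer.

68882469

[0]=0x2a [1]=0x81 [2]=0xd8 [3]=0x20 (little-endian) → word 0x20d8812a
flags:3 @ bit 0 → (0x20d8812a>>0)&0x7 = 0x2
addr_hi:29 @ bit 3 → (0x20d8812a>>3)&0x1fffffff = 0x41b1025  ←
addr_hi signed 29b, MSB=0: value = 68882469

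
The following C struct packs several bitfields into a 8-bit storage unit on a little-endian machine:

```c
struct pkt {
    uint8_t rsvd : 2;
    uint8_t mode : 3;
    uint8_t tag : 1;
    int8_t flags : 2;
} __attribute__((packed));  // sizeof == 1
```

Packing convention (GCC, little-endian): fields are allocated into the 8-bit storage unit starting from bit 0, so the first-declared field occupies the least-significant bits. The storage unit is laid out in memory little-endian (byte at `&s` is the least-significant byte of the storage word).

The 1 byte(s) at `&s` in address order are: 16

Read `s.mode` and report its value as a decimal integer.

[0]=0x16 (little-endian) → word 0x16
rsvd [0+:2] = (word>>0) & 0x3 = 2
mode [2+:3] = (word>>2) & 0x7 = 5  ←
tag [5+:1] = (word>>5) & 0x1 = 0
flags [6+:2] = (word>>6) & 0x3 = 0

5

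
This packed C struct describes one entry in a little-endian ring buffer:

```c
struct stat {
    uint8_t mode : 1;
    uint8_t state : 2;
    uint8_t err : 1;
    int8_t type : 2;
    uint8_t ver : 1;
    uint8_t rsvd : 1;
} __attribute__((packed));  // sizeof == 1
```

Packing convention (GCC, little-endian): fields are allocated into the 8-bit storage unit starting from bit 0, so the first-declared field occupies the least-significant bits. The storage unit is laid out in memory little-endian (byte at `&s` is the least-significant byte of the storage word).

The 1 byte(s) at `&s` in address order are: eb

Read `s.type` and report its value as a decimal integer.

-2

[0]=0xeb (little-endian) → word 0xeb
mode [0+:1] = (word>>0) & 0x1 = 1
state [1+:2] = (word>>1) & 0x3 = 1
err [3+:1] = (word>>3) & 0x1 = 1
type [4+:2] = (word>>4) & 0x3 = 2  ←
ver [6+:1] = (word>>6) & 0x1 = 1
rsvd [7+:1] = (word>>7) & 0x1 = 1
type signed 2b, MSB=1: 2 - 4 = -2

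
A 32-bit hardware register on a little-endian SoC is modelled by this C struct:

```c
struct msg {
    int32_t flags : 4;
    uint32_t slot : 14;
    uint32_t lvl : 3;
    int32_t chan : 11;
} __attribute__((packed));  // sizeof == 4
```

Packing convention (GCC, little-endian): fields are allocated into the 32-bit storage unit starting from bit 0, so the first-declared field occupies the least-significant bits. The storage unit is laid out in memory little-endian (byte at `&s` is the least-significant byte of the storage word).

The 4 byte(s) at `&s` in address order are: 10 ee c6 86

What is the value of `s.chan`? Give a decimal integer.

-970

[0]=0x10 [1]=0xee [2]=0xc6 [3]=0x86 (little-endian) → word 0x86c6ee10
flags:4 @ bit 0 → (0x86c6ee10>>0)&0xf = 0x0
slot:14 @ bit 4 → (0x86c6ee10>>4)&0x3fff = 0x2ee1
lvl:3 @ bit 18 → (0x86c6ee10>>18)&0x7 = 0x1
chan:11 @ bit 21 → (0x86c6ee10>>21)&0x7ff = 0x436  ←
chan signed 11b, MSB=1: 1078 - 2048 = -970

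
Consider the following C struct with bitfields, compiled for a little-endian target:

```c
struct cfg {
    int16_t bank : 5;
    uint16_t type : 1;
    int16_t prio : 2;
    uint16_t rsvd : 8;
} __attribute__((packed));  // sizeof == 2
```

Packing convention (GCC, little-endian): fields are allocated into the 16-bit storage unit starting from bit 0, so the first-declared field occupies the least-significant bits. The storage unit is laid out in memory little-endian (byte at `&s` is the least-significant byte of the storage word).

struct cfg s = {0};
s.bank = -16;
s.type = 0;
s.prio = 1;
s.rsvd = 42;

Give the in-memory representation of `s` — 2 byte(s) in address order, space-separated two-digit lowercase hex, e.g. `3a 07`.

50 2a

bank:5 = -16 → 0x10 << 0 → word 0x0010
type:1 = 0 → 0x0 << 5 → word 0x0010
prio:2 = 1 → 0x1 << 6 → word 0x0050
rsvd:8 = 42 → 0x2a << 8 → word 0x2a50
word = 0x2a50 → little-endian bytes:
  [0]=0x50  [1]=0x2a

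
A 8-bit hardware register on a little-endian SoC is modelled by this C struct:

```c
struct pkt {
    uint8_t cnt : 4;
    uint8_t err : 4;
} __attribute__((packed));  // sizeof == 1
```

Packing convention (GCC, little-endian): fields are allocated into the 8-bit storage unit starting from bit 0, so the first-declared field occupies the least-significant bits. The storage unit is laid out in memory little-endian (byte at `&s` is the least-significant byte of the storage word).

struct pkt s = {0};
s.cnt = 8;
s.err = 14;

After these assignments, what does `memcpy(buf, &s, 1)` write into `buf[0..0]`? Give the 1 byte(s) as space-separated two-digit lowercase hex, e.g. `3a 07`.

e8

cnt (4b) val=8 bits=0x8 at bit 0: 0x08
err (4b) val=14 bits=0xe at bit 4: 0xe8
word = 0xe8 → little-endian bytes:
  [0]=0xe8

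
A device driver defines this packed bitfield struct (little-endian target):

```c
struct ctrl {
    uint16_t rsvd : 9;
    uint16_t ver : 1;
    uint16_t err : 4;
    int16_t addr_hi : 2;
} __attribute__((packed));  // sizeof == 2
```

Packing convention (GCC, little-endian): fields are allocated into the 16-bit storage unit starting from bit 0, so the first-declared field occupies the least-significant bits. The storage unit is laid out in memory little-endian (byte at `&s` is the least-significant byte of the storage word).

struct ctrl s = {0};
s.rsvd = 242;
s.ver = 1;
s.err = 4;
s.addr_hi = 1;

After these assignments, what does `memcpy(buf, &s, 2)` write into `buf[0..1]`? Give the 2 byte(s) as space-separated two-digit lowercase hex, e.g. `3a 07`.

rsvd:9 = 242 → 0xf2 << 0 → word 0x00f2
ver:1 = 1 → 0x1 << 9 → word 0x02f2
err:4 = 4 → 0x4 << 10 → word 0x12f2
addr_hi:2 = 1 → 0x1 << 14 → word 0x52f2
word = 0x52f2 → little-endian bytes:
  [0]=0xf2  [1]=0x52

f2 52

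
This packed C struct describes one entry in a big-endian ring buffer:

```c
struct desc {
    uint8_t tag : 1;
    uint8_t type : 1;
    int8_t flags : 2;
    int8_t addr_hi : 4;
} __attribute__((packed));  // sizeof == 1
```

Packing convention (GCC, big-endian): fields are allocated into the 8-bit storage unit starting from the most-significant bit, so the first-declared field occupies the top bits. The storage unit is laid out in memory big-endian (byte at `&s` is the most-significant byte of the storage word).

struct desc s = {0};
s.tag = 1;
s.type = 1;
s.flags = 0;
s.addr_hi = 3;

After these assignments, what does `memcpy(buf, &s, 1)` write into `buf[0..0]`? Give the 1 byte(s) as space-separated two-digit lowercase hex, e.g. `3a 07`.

tag (1b) val=1 bits=0x1 at bit 7: 0x80
type (1b) val=1 bits=0x1 at bit 6: 0xc0
flags (2b) val=0 bits=0x0 at bit 4: 0xc0
addr_hi (4b) val=3 bits=0x3 at bit 0: 0xc3
word = 0xc3 → big-endian bytes:
  [0]=0xc3

c3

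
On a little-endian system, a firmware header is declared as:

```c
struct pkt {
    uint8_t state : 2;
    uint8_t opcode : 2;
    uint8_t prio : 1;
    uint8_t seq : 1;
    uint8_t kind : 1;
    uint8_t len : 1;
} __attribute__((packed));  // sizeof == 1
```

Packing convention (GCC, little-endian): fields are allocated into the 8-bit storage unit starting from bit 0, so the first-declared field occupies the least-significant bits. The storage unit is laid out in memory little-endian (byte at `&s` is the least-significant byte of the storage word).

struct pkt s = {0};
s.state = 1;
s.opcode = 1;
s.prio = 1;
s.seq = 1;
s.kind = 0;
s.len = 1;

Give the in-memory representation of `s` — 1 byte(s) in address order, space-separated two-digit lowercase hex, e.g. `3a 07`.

b5

state:2 = 1 → 0x1 << 0 → word 0x01
opcode:2 = 1 → 0x1 << 2 → word 0x05
prio:1 = 1 → 0x1 << 4 → word 0x15
seq:1 = 1 → 0x1 << 5 → word 0x35
kind:1 = 0 → 0x0 << 6 → word 0x35
len:1 = 1 → 0x1 << 7 → word 0xb5
word = 0xb5 → little-endian bytes:
  [0]=0xb5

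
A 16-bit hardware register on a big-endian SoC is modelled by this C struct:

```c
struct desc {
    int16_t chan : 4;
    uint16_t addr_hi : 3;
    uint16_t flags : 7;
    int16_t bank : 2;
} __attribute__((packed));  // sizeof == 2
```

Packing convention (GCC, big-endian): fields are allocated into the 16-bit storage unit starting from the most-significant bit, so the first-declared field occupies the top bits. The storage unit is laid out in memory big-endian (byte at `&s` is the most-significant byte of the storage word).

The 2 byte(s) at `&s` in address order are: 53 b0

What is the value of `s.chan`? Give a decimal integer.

5

[0]=0x53 [1]=0xb0 (big-endian) → word 0x53b0
chan:4 @ bit 12 → (0x53b0>>12)&0xf = 0x5  ←
addr_hi:3 @ bit 9 → (0x53b0>>9)&0x7 = 0x1
flags:7 @ bit 2 → (0x53b0>>2)&0x7f = 0x6c
bank:2 @ bit 0 → (0x53b0>>0)&0x3 = 0x0
chan signed 4b, MSB=0: value = 5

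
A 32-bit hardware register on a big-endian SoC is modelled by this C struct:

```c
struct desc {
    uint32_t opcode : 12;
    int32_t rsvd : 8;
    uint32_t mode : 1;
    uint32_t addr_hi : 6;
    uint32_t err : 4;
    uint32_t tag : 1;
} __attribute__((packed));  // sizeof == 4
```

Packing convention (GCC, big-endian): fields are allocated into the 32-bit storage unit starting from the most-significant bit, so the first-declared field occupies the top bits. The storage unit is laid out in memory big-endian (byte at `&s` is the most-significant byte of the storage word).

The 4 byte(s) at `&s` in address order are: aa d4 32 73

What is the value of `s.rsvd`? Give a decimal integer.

[0]=0xaa [1]=0xd4 [2]=0x32 [3]=0x73 (big-endian) → word 0xaad43273
opcode:12 @ bit 20 → (0xaad43273>>20)&0xfff = 0xaad
rsvd:8 @ bit 12 → (0xaad43273>>12)&0xff = 0x43  ←
mode:1 @ bit 11 → (0xaad43273>>11)&0x1 = 0x0
addr_hi:6 @ bit 5 → (0xaad43273>>5)&0x3f = 0x13
err:4 @ bit 1 → (0xaad43273>>1)&0xf = 0x9
tag:1 @ bit 0 → (0xaad43273>>0)&0x1 = 0x1
rsvd signed 8b, MSB=0: value = 67

67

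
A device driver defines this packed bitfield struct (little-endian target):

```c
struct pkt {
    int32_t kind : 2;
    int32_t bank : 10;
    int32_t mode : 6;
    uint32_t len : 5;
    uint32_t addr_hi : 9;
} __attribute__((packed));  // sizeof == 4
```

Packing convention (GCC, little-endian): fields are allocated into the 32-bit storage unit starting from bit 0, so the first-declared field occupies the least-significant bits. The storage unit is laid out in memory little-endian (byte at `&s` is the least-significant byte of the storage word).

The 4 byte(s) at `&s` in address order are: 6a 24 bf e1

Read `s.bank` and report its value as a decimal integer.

[0]=0x6a [1]=0x24 [2]=0xbf [3]=0xe1 (little-endian) → word 0xe1bf246a
kind:2 @ bit 0 → (0xe1bf246a>>0)&0x3 = 0x2
bank:10 @ bit 2 → (0xe1bf246a>>2)&0x3ff = 0x11a  ←
mode:6 @ bit 12 → (0xe1bf246a>>12)&0x3f = 0x32
len:5 @ bit 18 → (0xe1bf246a>>18)&0x1f = 0xf
addr_hi:9 @ bit 23 → (0xe1bf246a>>23)&0x1ff = 0x1c3
bank signed 10b, MSB=0: value = 282

282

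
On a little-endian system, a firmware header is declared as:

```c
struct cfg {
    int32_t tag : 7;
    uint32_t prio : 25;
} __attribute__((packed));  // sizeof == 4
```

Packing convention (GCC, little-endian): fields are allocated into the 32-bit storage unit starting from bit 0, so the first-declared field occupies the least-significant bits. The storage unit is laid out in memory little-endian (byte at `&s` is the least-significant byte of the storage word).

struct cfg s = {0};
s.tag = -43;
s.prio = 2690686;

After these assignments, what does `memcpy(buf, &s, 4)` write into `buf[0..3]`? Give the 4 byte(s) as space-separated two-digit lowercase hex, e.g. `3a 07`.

55 3f 87 14

[0+:7] tag=-43 & 0x7f = 0x55; word=0x00000055
[7+:25] prio=2690686 & 0x1ffffff = 0x290e7e; word=0x14873f55
word = 0x14873f55 → little-endian bytes:
  [0]=0x55  [1]=0x3f  [2]=0x87  [3]=0x14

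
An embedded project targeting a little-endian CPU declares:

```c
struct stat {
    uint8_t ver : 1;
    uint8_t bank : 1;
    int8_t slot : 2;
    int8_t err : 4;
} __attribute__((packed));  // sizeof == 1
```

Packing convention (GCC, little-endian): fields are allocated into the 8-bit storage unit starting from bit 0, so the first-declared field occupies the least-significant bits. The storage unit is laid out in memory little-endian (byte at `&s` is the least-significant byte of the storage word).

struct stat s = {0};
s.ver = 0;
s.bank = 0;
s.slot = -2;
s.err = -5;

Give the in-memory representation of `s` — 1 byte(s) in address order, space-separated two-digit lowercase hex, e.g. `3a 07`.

b8

ver:1 = 0 → 0x0 << 0 → word 0x00
bank:1 = 0 → 0x0 << 1 → word 0x00
slot:2 = -2 → 0x2 << 2 → word 0x08
err:4 = -5 → 0xb << 4 → word 0xb8
word = 0xb8 → little-endian bytes:
  [0]=0xb8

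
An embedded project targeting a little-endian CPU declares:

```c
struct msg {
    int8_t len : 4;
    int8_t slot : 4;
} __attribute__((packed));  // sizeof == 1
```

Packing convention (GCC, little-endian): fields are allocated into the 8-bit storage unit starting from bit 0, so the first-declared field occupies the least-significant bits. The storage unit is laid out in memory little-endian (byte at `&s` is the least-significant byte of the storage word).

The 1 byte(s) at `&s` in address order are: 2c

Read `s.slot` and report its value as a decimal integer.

[0]=0x2c (little-endian) → word 0x2c
len:4 @ bit 0 → (0x2c>>0)&0xf = 0xc
slot:4 @ bit 4 → (0x2c>>4)&0xf = 0x2  ←
slot signed 4b, MSB=0: value = 2

2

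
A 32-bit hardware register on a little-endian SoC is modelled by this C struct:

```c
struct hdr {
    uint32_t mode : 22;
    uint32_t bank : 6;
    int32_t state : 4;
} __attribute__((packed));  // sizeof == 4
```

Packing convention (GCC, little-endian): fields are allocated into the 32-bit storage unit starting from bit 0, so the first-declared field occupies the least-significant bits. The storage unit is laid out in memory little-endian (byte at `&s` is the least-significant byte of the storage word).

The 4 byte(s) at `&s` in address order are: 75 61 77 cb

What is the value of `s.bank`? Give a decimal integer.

45

[0]=0x75 [1]=0x61 [2]=0x77 [3]=0xcb (little-endian) → word 0xcb776175
mode:22 @ bit 0 → (0xcb776175>>0)&0x3fffff = 0x376175
bank:6 @ bit 22 → (0xcb776175>>22)&0x3f = 0x2d  ←
state:4 @ bit 28 → (0xcb776175>>28)&0xf = 0xc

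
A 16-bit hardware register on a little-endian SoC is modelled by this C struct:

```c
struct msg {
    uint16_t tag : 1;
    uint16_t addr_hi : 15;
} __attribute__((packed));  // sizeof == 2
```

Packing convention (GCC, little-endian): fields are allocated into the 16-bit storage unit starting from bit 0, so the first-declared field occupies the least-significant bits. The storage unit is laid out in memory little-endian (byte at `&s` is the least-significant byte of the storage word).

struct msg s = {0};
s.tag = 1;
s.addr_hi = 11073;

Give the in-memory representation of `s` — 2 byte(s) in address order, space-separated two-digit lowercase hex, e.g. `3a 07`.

83 56

tag:1 = 1 → 0x1 << 0 → word 0x0001
addr_hi:15 = 11073 → 0x2b41 << 1 → word 0x5683
word = 0x5683 → little-endian bytes:
  [0]=0x83  [1]=0x56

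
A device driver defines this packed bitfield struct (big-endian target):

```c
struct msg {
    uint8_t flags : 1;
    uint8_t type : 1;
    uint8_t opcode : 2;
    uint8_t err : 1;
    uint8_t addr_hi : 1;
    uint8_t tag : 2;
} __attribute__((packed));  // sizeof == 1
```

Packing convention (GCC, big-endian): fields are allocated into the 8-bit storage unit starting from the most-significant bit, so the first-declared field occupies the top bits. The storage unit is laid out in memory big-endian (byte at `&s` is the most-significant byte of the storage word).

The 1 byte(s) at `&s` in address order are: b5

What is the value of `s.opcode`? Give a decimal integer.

[0]=0xb5 (big-endian) → word 0xb5
flags [7+:1] = (word>>7) & 0x1 = 1
type [6+:1] = (word>>6) & 0x1 = 0
opcode [4+:2] = (word>>4) & 0x3 = 3  ←
err [3+:1] = (word>>3) & 0x1 = 0
addr_hi [2+:1] = (word>>2) & 0x1 = 1
tag [0+:2] = (word>>0) & 0x3 = 1

3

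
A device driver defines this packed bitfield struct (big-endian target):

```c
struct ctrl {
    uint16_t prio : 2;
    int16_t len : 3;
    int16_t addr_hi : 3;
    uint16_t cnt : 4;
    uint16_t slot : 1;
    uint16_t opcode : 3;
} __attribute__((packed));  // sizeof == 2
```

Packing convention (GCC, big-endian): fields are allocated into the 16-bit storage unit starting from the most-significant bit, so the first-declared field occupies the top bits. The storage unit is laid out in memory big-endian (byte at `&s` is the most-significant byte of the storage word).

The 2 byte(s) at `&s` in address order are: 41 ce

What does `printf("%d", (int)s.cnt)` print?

12

[0]=0x41 [1]=0xce (big-endian) → word 0x41ce
prio [14+:2] = (word>>14) & 0x3 = 1
len [11+:3] = (word>>11) & 0x7 = 0
addr_hi [8+:3] = (word>>8) & 0x7 = 1
cnt [4+:4] = (word>>4) & 0xf = 12  ←
slot [3+:1] = (word>>3) & 0x1 = 1
opcode [0+:3] = (word>>0) & 0x7 = 6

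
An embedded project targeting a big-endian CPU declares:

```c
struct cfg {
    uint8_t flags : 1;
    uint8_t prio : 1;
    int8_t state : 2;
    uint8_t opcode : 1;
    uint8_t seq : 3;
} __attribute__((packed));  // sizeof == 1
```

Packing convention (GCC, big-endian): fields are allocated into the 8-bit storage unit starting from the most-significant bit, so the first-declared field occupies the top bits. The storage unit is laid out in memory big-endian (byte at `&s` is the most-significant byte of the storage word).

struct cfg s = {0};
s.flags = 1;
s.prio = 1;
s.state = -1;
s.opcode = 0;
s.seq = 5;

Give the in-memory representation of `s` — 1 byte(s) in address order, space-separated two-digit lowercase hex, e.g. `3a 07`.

[7+:1] flags=1 & 0x1 = 0x1; word=0x80
[6+:1] prio=1 & 0x1 = 0x1; word=0xc0
[4+:2] state=-1 & 0x3 = 0x3; word=0xf0
[3+:1] opcode=0 & 0x1 = 0x0; word=0xf0
[0+:3] seq=5 & 0x7 = 0x5; word=0xf5
word = 0xf5 → big-endian bytes:
  [0]=0xf5

f5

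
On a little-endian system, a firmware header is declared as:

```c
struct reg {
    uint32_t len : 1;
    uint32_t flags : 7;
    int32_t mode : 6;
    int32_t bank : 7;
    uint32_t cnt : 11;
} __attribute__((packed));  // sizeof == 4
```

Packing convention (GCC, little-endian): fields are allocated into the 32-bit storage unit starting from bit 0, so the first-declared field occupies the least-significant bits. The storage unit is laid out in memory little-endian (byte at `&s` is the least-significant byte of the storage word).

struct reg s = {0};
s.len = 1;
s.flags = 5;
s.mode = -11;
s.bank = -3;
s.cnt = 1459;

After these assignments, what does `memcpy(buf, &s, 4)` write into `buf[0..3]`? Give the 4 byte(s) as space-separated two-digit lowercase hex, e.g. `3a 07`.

0b 75 7f b6

len:1 = 1 → 0x1 << 0 → word 0x00000001
flags:7 = 5 → 0x5 << 1 → word 0x0000000b
mode:6 = -11 → 0x35 << 8 → word 0x0000350b
bank:7 = -3 → 0x7d << 14 → word 0x001f750b
cnt:11 = 1459 → 0x5b3 << 21 → word 0xb67f750b
word = 0xb67f750b → little-endian bytes:
  [0]=0x0b  [1]=0x75  [2]=0x7f  [3]=0xb6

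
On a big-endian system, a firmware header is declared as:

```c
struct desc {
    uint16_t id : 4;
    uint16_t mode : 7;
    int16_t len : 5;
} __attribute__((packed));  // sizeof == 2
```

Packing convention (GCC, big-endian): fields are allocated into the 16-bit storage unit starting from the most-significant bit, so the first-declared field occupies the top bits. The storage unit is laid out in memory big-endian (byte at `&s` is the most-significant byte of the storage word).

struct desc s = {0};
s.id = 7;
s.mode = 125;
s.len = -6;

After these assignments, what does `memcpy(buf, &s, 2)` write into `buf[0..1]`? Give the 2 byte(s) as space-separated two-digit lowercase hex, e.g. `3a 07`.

7f ba

id (4b) val=7 bits=0x7 at bit 12: 0x7000
mode (7b) val=125 bits=0x7d at bit 5: 0x7fa0
len (5b) val=-6 bits=0x1a at bit 0: 0x7fba
word = 0x7fba → big-endian bytes:
  [0]=0x7f  [1]=0xba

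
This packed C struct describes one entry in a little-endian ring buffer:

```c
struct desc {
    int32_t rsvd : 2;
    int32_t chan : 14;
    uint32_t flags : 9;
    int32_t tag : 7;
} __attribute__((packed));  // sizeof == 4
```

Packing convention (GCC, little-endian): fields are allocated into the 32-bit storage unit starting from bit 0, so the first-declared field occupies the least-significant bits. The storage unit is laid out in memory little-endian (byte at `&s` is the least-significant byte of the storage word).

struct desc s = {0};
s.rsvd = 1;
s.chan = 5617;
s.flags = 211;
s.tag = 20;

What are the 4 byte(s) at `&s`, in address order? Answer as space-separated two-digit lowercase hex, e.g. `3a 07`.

[0+:2] rsvd=1 & 0x3 = 0x1; word=0x00000001
[2+:14] chan=5617 & 0x3fff = 0x15f1; word=0x000057c5
[16+:9] flags=211 & 0x1ff = 0xd3; word=0x00d357c5
[25+:7] tag=20 & 0x7f = 0x14; word=0x28d357c5
word = 0x28d357c5 → little-endian bytes:
  [0]=0xc5  [1]=0x57  [2]=0xd3  [3]=0x28

c5 57 d3 28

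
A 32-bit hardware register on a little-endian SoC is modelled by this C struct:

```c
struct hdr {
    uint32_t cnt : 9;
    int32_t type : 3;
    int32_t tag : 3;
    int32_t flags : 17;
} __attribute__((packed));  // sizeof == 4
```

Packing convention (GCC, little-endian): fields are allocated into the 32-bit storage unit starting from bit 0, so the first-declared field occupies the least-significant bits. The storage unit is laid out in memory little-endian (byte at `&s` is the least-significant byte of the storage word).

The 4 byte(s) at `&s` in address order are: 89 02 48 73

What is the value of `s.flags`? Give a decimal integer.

59024

[0]=0x89 [1]=0x02 [2]=0x48 [3]=0x73 (little-endian) → word 0x73480289
cnt [0+:9] = (word>>0) & 0x1ff = 137
type [9+:3] = (word>>9) & 0x7 = 1
tag [12+:3] = (word>>12) & 0x7 = 0
flags [15+:17] = (word>>15) & 0x1ffff = 59024  ←
flags signed 17b, MSB=0: value = 59024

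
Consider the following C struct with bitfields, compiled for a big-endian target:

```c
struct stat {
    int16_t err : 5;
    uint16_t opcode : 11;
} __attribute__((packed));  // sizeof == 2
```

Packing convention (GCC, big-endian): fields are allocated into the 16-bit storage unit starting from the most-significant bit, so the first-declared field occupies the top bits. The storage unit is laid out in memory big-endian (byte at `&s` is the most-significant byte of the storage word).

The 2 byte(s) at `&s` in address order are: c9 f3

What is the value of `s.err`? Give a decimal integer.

[0]=0xc9 [1]=0xf3 (big-endian) → word 0xc9f3
err [11+:5] = (word>>11) & 0x1f = 25  ←
opcode [0+:11] = (word>>0) & 0x7ff = 499
err signed 5b, MSB=1: 25 - 32 = -7

-7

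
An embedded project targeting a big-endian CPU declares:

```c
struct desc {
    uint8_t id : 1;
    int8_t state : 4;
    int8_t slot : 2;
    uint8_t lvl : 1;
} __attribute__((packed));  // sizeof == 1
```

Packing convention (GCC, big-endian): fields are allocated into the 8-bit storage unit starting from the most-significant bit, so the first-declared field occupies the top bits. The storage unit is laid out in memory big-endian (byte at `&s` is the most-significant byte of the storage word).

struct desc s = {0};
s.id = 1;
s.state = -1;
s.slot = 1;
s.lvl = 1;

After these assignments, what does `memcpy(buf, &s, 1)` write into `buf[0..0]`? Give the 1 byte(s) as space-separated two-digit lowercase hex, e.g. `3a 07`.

id:1 = 1 → 0x1 << 7 → word 0x80
state:4 = -1 → 0xf << 3 → word 0xf8
slot:2 = 1 → 0x1 << 1 → word 0xfa
lvl:1 = 1 → 0x1 << 0 → word 0xfb
word = 0xfb → big-endian bytes:
  [0]=0xfb

fb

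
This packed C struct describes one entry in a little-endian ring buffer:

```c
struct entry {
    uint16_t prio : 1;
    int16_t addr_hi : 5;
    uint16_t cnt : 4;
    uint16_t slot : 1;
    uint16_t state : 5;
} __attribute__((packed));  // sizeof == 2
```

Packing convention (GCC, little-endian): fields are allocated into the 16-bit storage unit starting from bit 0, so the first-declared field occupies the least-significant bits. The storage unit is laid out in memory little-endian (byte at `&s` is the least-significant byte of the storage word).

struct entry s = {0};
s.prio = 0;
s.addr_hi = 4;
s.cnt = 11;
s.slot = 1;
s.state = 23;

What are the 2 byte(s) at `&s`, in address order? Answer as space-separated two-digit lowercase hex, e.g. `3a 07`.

c8 be

prio:1 = 0 → 0x0 << 0 → word 0x0000
addr_hi:5 = 4 → 0x4 << 1 → word 0x0008
cnt:4 = 11 → 0xb << 6 → word 0x02c8
slot:1 = 1 → 0x1 << 10 → word 0x06c8
state:5 = 23 → 0x17 << 11 → word 0xbec8
word = 0xbec8 → little-endian bytes:
  [0]=0xc8  [1]=0xbe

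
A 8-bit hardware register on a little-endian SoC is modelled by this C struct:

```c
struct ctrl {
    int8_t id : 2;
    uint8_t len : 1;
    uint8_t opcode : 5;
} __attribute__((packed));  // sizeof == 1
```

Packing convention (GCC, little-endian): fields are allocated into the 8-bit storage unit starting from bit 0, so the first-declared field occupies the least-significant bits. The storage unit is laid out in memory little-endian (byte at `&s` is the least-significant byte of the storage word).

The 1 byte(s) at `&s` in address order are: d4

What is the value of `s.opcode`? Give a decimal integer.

26

[0]=0xd4 (little-endian) → word 0xd4
id [0+:2] = (word>>0) & 0x3 = 0
len [2+:1] = (word>>2) & 0x1 = 1
opcode [3+:5] = (word>>3) & 0x1f = 26  ←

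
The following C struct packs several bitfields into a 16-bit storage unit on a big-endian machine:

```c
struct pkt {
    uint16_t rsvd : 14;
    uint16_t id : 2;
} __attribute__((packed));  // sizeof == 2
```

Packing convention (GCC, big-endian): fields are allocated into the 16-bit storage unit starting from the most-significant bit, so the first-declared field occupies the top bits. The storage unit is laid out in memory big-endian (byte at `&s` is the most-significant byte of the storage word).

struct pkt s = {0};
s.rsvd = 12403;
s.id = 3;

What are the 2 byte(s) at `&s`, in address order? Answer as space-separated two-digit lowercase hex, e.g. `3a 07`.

rsvd:14 = 12403 → 0x3073 << 2 → word 0xc1cc
id:2 = 3 → 0x3 << 0 → word 0xc1cf
word = 0xc1cf → big-endian bytes:
  [0]=0xc1  [1]=0xcf

c1 cf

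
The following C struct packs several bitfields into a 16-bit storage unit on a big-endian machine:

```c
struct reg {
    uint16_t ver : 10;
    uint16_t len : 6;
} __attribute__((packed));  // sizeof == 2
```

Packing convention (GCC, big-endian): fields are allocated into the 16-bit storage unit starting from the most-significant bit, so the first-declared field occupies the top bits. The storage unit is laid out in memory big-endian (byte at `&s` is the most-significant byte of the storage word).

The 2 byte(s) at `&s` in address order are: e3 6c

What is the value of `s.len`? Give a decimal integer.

[0]=0xe3 [1]=0x6c (big-endian) → word 0xe36c
ver:10 @ bit 6 → (0xe36c>>6)&0x3ff = 0x38d
len:6 @ bit 0 → (0xe36c>>0)&0x3f = 0x2c  ←

44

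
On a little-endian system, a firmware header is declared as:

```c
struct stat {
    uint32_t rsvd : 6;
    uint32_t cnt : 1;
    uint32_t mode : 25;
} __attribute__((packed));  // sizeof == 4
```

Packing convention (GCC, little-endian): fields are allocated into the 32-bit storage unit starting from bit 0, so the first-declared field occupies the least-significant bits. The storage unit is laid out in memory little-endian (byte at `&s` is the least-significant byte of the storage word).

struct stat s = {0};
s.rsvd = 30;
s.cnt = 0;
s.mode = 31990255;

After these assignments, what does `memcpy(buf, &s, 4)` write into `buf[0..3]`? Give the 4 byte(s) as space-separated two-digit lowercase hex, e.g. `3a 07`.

rsvd:6 = 30 → 0x1e << 0 → word 0x0000001e
cnt:1 = 0 → 0x0 << 6 → word 0x0000001e
mode:25 = 31990255 → 0x1e821ef << 7 → word 0xf410f79e
word = 0xf410f79e → little-endian bytes:
  [0]=0x9e  [1]=0xf7  [2]=0x10  [3]=0xf4

9e f7 10 f4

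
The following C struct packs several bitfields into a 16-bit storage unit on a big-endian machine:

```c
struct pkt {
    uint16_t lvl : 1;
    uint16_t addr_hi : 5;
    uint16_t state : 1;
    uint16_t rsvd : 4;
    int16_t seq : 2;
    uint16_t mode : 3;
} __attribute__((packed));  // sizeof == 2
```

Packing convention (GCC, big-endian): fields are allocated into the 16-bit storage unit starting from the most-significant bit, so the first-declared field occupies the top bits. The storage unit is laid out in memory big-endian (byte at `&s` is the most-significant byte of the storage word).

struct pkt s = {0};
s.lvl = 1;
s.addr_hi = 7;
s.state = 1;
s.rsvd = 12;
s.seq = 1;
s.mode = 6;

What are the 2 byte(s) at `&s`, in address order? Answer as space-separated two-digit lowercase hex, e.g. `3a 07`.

9f 8e

[15+:1] lvl=1 & 0x1 = 0x1; word=0x8000
[10+:5] addr_hi=7 & 0x1f = 0x7; word=0x9c00
[9+:1] state=1 & 0x1 = 0x1; word=0x9e00
[5+:4] rsvd=12 & 0xf = 0xc; word=0x9f80
[3+:2] seq=1 & 0x3 = 0x1; word=0x9f88
[0+:3] mode=6 & 0x7 = 0x6; word=0x9f8e
word = 0x9f8e → big-endian bytes:
  [0]=0x9f  [1]=0x8e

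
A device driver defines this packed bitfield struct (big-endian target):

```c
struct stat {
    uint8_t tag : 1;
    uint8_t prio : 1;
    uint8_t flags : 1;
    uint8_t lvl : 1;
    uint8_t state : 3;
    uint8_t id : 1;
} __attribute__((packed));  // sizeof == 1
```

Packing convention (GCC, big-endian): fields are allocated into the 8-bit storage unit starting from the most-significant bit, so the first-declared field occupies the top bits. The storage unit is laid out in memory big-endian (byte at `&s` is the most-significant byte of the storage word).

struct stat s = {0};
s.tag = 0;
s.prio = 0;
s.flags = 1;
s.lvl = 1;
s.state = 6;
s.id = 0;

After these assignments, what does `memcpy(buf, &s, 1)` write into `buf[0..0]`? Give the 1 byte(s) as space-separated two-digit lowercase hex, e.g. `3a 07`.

3c

tag (1b) val=0 bits=0x0 at bit 7: 0x00
prio (1b) val=0 bits=0x0 at bit 6: 0x00
flags (1b) val=1 bits=0x1 at bit 5: 0x20
lvl (1b) val=1 bits=0x1 at bit 4: 0x30
state (3b) val=6 bits=0x6 at bit 1: 0x3c
id (1b) val=0 bits=0x0 at bit 0: 0x3c
word = 0x3c → big-endian bytes:
  [0]=0x3c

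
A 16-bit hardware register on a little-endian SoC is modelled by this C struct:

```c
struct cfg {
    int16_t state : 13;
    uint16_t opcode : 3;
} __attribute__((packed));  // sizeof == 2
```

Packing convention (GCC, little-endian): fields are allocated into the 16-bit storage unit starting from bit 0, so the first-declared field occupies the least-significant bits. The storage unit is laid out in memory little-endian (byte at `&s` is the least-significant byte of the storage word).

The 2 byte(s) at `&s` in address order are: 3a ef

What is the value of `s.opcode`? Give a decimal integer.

7

[0]=0x3a [1]=0xef (little-endian) → word 0xef3a
state [0+:13] = (word>>0) & 0x1fff = 3898
opcode [13+:3] = (word>>13) & 0x7 = 7  ←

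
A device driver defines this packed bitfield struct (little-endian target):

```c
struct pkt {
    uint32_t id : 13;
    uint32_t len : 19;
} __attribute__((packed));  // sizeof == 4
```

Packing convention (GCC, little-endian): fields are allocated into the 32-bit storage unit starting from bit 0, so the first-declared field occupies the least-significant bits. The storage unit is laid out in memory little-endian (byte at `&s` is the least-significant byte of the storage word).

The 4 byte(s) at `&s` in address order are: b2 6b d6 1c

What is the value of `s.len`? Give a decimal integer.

[0]=0xb2 [1]=0x6b [2]=0xd6 [3]=0x1c (little-endian) → word 0x1cd66bb2
id:13 @ bit 0 → (0x1cd66bb2>>0)&0x1fff = 0xbb2
len:19 @ bit 13 → (0x1cd66bb2>>13)&0x7ffff = 0xe6b3  ←

59059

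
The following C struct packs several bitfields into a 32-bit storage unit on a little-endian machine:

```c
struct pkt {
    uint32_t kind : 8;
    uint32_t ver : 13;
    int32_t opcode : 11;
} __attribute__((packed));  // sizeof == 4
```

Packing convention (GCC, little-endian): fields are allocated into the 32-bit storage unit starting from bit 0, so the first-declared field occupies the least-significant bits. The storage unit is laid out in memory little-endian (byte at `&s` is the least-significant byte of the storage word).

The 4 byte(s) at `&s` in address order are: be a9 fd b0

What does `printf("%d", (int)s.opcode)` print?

-633

[0]=0xbe [1]=0xa9 [2]=0xfd [3]=0xb0 (little-endian) → word 0xb0fda9be
kind [0+:8] = (word>>0) & 0xff = 190
ver [8+:13] = (word>>8) & 0x1fff = 7593
opcode [21+:11] = (word>>21) & 0x7ff = 1415  ←
opcode signed 11b, MSB=1: 1415 - 2048 = -633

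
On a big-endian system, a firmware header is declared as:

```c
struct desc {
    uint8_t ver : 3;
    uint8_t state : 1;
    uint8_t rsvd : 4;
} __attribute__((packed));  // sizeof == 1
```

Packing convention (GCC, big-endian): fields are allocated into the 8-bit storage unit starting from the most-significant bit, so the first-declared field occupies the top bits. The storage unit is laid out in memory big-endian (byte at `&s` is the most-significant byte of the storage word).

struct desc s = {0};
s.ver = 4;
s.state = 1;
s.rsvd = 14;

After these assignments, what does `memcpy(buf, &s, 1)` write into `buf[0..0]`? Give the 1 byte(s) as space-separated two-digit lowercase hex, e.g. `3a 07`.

9e

[5+:3] ver=4 & 0x7 = 0x4; word=0x80
[4+:1] state=1 & 0x1 = 0x1; word=0x90
[0+:4] rsvd=14 & 0xf = 0xe; word=0x9e
word = 0x9e → big-endian bytes:
  [0]=0x9e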